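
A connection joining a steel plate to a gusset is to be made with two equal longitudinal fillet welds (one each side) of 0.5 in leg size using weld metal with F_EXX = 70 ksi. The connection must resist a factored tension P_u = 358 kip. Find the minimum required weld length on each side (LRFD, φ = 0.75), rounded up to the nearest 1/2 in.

L = 16.5 in on each side

Throat t_e = 0.707 × 0.5 = 0.3535 in.
φr_n = 0.75 × 0.6 × 70 × 0.3535 = 11.14 kip/in.
L_req = P_u / φr_n = 358 / 11.14 = 32.15 in total.
Per side: 32.15 / 2 = 16.08 in.
Round up → use L = 16.5 in on each side.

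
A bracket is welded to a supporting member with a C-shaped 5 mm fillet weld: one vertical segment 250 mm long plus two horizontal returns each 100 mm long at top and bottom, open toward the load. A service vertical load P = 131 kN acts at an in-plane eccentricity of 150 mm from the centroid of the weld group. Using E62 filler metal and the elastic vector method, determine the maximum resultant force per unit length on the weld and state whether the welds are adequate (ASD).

f_max ≈ 787 N/mm; NOT adequate

E62XX → F_EXX = 620 MPa.
Total weld length L_w = 450 mm. Treat welds as unit-width lines.
Centroid: x̄ = 2×100×50 / 450 = 22.22 mm from the vertical weld.
Polar moment about centroid: J = I_x + I_y = [250³/12 + 2×100×125²] + [250×22.22² + 2(100³/12 + 100×27.78²)] = 4872000 mm³.
Direct shear f_v = P/L_w = 131×10³ / 450 = 291.1 N/mm (vertical).
Torsion M = P·e = 131×10³ × 150 = 19650000 N·mm.
Critical point at (x, y) = (77.78, 125) from centroid. f_tx = M·y/J = 504.2 N/mm; f_ty = M·x/J = 313.7 N/mm.
Resultant f_max = √[f_tx² + (f_v + f_ty)²] = √[504.2² + (291.1 + 313.7)²] = 787.4 N/mm.
Capacity per unit length: r_n/Ω = (1/2.0) × 0.6 × 620 × (0.707 × 5) = 657.5 N/mm.
787.4 > 657.5 → NOT adequate.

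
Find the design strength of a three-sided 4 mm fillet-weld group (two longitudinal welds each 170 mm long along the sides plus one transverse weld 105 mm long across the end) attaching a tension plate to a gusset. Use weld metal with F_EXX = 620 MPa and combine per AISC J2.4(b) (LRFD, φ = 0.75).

φR_n ≈ 352 kN

t_e = 0.707 × 4 = 2.828 mm.
R_nwl = 0.6 × 620 × 2.828 × 340 × 10⁻³ = 357.7 kN (longitudinal, 2 welds).
R_nwt = 0.6 × 620 × 2.828 × 105 × 10⁻³ = 110.5 kN (transverse, base value).
(i) R_nwl + R_nwt = 468.1 kN; (ii) 0.85 R_nwl + 1.5 R_nwt = 469.7 kN.
R_n = max = 469.7 kN [governs: (ii)]; φR_n = 352.3 kN.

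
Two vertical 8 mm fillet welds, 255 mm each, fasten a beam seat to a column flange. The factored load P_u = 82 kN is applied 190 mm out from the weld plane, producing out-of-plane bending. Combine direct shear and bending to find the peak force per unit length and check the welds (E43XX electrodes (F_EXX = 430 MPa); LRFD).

L_w = 2 × 255 = 510 mm; section modulus (unit throat) S = 2 × L²/6 = 21680 mm².
Direct shear f_v = P/L_w = 82×10³/510 = 160.8 N/mm.
Moment M = P × e = 82×10³ × 190 = 15580000 N·mm; bending f_b = M/S = 718.8 N/mm.
f_max = √(f_v² + f_b²) = √(160.8² + 718.8²) = 736.6 N/mm.
φr_n = 0.75 × 0.6 × 430 × (0.707 × 8) = 1094 N/mm → adequate.

f_max ≈ 737 N/mm; adequate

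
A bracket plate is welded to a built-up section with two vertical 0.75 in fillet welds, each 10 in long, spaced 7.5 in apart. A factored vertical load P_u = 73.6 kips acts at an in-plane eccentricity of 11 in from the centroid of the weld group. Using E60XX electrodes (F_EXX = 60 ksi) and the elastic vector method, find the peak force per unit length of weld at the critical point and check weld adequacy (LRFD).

f_max ≈ 13.8 kip/in; adequate

Total weld length L_w = 20 in. Treat welds as unit-width lines.
Polar moment about centroid: J = 2[d³/12 + d(b/2)²] = 2[10³/12 + 10×3.75²] = 447.9 in³.
Direct shear f_v = P/L_w = 73.6 / 20 = 3.68 kip/in (vertical).
Torsion M = P·e = 73.6 × 11 = 809.6 kip·in.
Critical point at (x, y) = (3.75, 5) from centroid. f_tx = M·y/J = 9.037 kip/in; f_ty = M·x/J = 6.778 kip/in.
Resultant f_max = √[f_tx² + (f_v + f_ty)²] = √[9.037² + (3.68 + 6.778)²] = 13.82 kip/in.
Capacity per unit length: φr_n = 0.75 × 0.6 × 60 × (0.707 × 0.75) = 14.32 kip/in.
13.82 ≤ 14.32 → adequate.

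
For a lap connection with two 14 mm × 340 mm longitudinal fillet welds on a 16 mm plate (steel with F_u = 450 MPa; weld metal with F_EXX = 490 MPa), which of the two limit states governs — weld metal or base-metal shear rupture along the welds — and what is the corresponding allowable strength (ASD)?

R_n/Ω ≈ 989 kN (weld metal governs)

t_e = 0.707 × 14 = 9.898 mm; L = 680 mm.
Weld metal: R_n/Ω = (1/2.0) × 0.6 × 490 × 9.898 × 680 × 10⁻³ = 989.4 kN.
Base metal (shear rupture): R_n/Ω = (1/2.0) × 0.6 × 450 × 16 × 680 × 10⁻³ = 1469 kN.
Governing: weld metal.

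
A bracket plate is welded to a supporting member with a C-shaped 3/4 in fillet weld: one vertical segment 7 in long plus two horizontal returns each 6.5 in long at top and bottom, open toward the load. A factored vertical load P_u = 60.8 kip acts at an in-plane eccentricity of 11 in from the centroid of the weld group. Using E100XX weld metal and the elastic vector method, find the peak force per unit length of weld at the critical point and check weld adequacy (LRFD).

E100XX → F_EXX = 100 ksi.
Total weld length L_w = 20 in. Treat welds as unit-width lines.
Centroid: x̄ = 2×6.5×3.25 / 20 = 2.112 in from the vertical weld.
Polar moment about centroid: J = I_x + I_y = [7³/12 + 2×6.5×3.5²] + [7×2.112² + 2(6.5³/12 + 6.5×1.138²)] = 281.7 in³.
Direct shear f_v = P/L_w = 60.8 / 20 = 3.04 kip/in (vertical).
Torsion M = P·e = 60.8 × 11 = 668.8 kip·in.
Critical point at (x, y) = (4.388, 3.5) from centroid. f_tx = M·y/J = 8.311 kip/in; f_ty = M·x/J = 10.42 kip/in.
Resultant f_max = √[f_tx² + (f_v + f_ty)²] = √[8.311² + (3.04 + 10.42)²] = 15.82 kip/in.
Capacity per unit length: φr_n = 0.75 × 0.6 × 100 × (0.707 × 0.75) = 23.86 kip/in.
15.82 ≤ 23.86 → adequate.

f_max ≈ 15.8 kip/in; adequate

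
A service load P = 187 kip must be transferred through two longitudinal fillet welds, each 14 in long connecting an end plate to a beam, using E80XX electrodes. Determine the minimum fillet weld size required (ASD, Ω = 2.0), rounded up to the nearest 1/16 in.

E80XX → F_EXX = 80 ksi.
Total weld length L = 28 in.
Required throat t_e = P × Ω / (0.6 F_EXX × L) = 187 × 2.0 / (0.6 × 80 × 28) = 0.2783 in.
Required leg w = t_e / 0.707 = 0.3936 in → use 7/16 in.

w = 7/16 in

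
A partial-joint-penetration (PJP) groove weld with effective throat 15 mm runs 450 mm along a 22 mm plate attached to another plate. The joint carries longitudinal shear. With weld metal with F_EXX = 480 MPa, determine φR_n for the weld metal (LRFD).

φR_n ≈ 1460 kN

Effective throat (given) t_e = 15 mm.
A_we = 15 × 450 = 6750 mm².
F_nw = 0.6 F_EXX = 288 MPa.
φR_n = 0.75 × 288 × 6750 × 10⁻³ = 1458 kN.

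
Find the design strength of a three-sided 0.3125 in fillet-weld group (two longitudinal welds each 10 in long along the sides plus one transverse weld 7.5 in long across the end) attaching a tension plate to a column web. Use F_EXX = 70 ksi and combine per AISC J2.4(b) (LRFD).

t_e = 0.707 × 0.3125 = 0.2209 in.
R_nwl = 0.6 × 70 × 0.2209 × 20 = 185.6 kip (longitudinal, 2 welds).
R_nwt = 0.6 × 70 × 0.2209 × 7.5 = 69.6 kip (transverse, base value).
(i) R_nwl + R_nwt = 255.2 kip; (ii) 0.85 R_nwl + 1.5 R_nwt = 262.1 kip.
R_n = max = 262.1 kip [governs: (ii)]; φR_n = 196.6 kip.

φR_n ≈ 197 kip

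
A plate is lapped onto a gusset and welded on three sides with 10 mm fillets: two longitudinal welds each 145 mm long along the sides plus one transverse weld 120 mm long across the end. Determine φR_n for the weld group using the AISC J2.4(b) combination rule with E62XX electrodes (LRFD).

E62XX → F_EXX = 620 MPa.
t_e = 0.707 × 10 = 7.07 mm.
R_nwl = 0.6 × 620 × 7.07 × 290 × 10⁻³ = 762.7 kN (longitudinal, 2 welds).
R_nwt = 0.6 × 620 × 7.07 × 120 × 10⁻³ = 315.6 kN (transverse, base value).
(i) R_nwl + R_nwt = 1078 kN; (ii) 0.85 R_nwl + 1.5 R_nwt = 1122 kN.
R_n = max = 1122 kN [governs: (ii)]; φR_n = 841.3 kN.

φR_n ≈ 841 kN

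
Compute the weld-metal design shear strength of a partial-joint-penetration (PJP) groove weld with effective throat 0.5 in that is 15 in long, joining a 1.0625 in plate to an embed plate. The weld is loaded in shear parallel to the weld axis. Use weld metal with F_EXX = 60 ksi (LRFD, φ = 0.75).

Effective throat (given) t_e = 0.5 in.
A_we = 0.5 × 15 = 7.5 in².
F_nw = 0.6 F_EXX = 36 ksi.
φR_n = 0.75 × 36 × 7.5 = 202.5 kips.

φR_n ≈ 202 kips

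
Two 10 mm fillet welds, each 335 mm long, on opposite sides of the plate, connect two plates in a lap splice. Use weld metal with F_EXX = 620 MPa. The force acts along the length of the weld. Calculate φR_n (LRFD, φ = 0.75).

φR_n ≈ 1320 kN

Effective throat t_e = 0.707 × 10 = 7.07 mm.
Total length L = 670 mm; A_we = 7.07 × 670 = 4737 mm².
F_nw = 0.6 F_EXX = 0.6 × 620 = 372 MPa.
φR_n = 0.75 × 372 × 4737 × 10⁻³ = 1322 kN.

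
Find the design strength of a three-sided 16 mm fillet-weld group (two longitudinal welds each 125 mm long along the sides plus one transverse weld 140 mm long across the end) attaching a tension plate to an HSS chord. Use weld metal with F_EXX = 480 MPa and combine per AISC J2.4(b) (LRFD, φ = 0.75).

φR_n ≈ 1030 kN

t_e = 0.707 × 16 = 11.31 mm.
R_nwl = 0.6 × 480 × 11.31 × 250 × 10⁻³ = 814.5 kN (longitudinal, 2 welds).
R_nwt = 0.6 × 480 × 11.31 × 140 × 10⁻³ = 456.1 kN (transverse, base value).
(i) R_nwl + R_nwt = 1271 kN; (ii) 0.85 R_nwl + 1.5 R_nwt = 1376 kN.
R_n = max = 1376 kN [governs: (ii)]; φR_n = 1032 kN.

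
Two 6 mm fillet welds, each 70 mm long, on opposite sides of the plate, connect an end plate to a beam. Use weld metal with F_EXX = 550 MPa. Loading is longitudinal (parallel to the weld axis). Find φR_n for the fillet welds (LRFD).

Effective throat t_e = 0.707 × 6 = 4.242 mm.
Total length L = 140 mm; A_we = 4.242 × 140 = 593.9 mm².
F_nw = 0.6 F_EXX = 0.6 × 550 = 330 MPa.
φR_n = 0.75 × 330 × 593.9 × 10⁻³ = 147 kN.

φR_n ≈ 147 kN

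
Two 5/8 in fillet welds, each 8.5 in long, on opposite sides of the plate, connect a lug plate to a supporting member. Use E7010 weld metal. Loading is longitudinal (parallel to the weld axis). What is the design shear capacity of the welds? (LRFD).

E70XX → F_EXX = 70 ksi.
Effective throat t_e = 0.707 × 0.625 = 0.4419 in.
Total length L = 17 in; A_we = 0.4419 × 17 = 7.512 in².
F_nw = 0.6 F_EXX = 0.6 × 70 = 42 ksi.
φR_n = 0.75 × 42 × 7.512 = 236.6 kips.

φR_n ≈ 237 kips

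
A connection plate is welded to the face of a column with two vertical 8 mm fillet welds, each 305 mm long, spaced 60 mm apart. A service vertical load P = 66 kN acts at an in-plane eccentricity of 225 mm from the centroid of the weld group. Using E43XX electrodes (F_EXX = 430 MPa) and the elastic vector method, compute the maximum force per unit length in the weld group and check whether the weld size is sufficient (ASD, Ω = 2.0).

Total weld length L_w = 610 mm. Treat welds as unit-width lines.
Polar moment about centroid: J = 2[d³/12 + d(b/2)²] = 2[305³/12 + 305×30²] = 5278000 mm³.
Direct shear f_v = P/L_w = 66×10³ / 610 = 108.2 N/mm (vertical).
Torsion M = P·e = 66×10³ × 225 = 14850000 N·mm.
Critical point at (x, y) = (30, 152.5) from centroid. f_tx = M·y/J = 429.1 N/mm; f_ty = M·x/J = 84.41 N/mm.
Resultant f_max = √[f_tx² + (f_v + f_ty)²] = √[429.1² + (108.2 + 84.41)²] = 470.3 N/mm.
Capacity per unit length: r_n/Ω = (1/2.0) × 0.6 × 430 × (0.707 × 8) = 729.6 N/mm.
470.3 ≤ 729.6 → adequate.

f_max ≈ 470 N/mm; adequate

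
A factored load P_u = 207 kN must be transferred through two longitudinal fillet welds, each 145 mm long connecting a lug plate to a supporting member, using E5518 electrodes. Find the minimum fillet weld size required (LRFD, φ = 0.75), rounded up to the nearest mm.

E55XX → F_EXX = 550 MPa.
Total weld length L = 290 mm.
Required throat t_e = P_u / (φ × 0.6 F_EXX × L) = 207 / (0.75 × 0.6 × 550 × 290 × 10⁻³) = 2.884 mm.
Required leg w = t_e / 0.707 = 4.079 mm → use 5 mm.

w = 5 mm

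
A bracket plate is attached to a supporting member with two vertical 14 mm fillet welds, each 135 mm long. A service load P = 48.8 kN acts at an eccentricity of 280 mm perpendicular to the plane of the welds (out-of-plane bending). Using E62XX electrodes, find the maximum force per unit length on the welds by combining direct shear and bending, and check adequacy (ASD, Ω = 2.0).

E62XX → F_EXX = 620 MPa.
L_w = 2 × 135 = 270 mm; section modulus (unit throat) S = 2 × L²/6 = 6075 mm².
Direct shear f_v = P/L_w = 48.8×10³/270 = 180.7 N/mm.
Moment M = P × e = 48.8×10³ × 280 = 13664000 N·mm; bending f_b = M/S = 2249 N/mm.
f_max = √(f_v² + f_b²) = √(180.7² + 2249²) = 2256 N/mm.
r_n/Ω = (1/2.0) × 0.6 × 620 × (0.707 × 14) = 1841 N/mm → NOT adequate.

f_max ≈ 2260 N/mm; NOT adequate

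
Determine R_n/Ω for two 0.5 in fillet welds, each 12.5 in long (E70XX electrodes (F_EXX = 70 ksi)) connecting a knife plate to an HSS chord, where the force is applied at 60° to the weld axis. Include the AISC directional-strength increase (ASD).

R_n/Ω ≈ 260 kip

t_e = 0.707 × 0.5 = 0.3535 in; A_we = 0.3535 × 25 = 8.838 in².
Directional factor: 1.0 + 0.5 sin^1.5(60°) = 1.403.
F_nw = 0.6 × 70 × 1.403 = 58.92 ksi.
R_n/Ω = (58.92 × 8.838) / 2.0 = 260.4 kip.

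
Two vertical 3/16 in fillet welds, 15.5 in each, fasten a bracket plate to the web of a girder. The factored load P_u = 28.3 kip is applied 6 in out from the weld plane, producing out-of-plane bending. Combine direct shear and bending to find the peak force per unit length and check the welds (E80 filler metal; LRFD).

E80XX → F_EXX = 80 ksi.
L_w = 2 × 15.5 = 31 in; section modulus (unit throat) S = 2 × L²/6 = 80.08 in².
Direct shear f_v = P/L_w = 28.3/31 = 0.9129 kip/in.
Moment M = P × e = 28.3 × 6 = 169.8 kip·in; bending f_b = M/S = 2.12 kip/in.
f_max = √(f_v² + f_b²) = √(0.9129² + 2.12²) = 2.308 kip/in.
φr_n = 0.75 × 0.6 × 80 × (0.707 × 0.1875) = 4.772 kip/in → adequate.

f_max ≈ 2.31 kip/in; adequate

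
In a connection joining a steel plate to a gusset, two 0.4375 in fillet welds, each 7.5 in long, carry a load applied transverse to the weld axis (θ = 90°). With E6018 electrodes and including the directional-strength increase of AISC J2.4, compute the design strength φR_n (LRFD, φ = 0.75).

E60XX → F_EXX = 60 ksi.
t_e = 0.707 × 0.4375 = 0.3093 in; A_we = 0.3093 × 15 = 4.64 in².
Directional factor: 1.0 + 0.5 sin^1.5(90°) = 1.5.
F_nw = 0.6 × 60 × 1.5 = 54 ksi.
φR_n = 0.75 × 54 × 4.64 = 187.9 kips.

φR_n ≈ 188 kips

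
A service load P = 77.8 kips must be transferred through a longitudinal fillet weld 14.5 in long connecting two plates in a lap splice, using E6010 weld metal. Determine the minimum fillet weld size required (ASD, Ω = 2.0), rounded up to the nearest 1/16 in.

w = 7/16 in

E60XX → F_EXX = 60 ksi.
Total weld length L = 14.5 in.
Required throat t_e = P × Ω / (0.6 F_EXX × L) = 77.8 × 2.0 / (0.6 × 60 × 14.5) = 0.2981 in.
Required leg w = t_e / 0.707 = 0.4216 in → use 7/16 in.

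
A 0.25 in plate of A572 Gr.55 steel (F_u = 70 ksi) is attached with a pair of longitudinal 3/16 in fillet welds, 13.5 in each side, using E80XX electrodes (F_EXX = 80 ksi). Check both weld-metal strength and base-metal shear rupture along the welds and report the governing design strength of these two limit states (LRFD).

t_e = 0.707 × 0.1875 = 0.1326 in; L = 27 in.
Weld metal: φR_n = 0.75 × 0.6 × 80 × 0.1326 × 27 = 128.9 kip.
Base metal (shear rupture): φR_n = 0.75 × 0.6 × 70 × 0.25 × 27 = 212.6 kip.
Governing: weld metal.

φR_n ≈ 129 kip (weld metal governs)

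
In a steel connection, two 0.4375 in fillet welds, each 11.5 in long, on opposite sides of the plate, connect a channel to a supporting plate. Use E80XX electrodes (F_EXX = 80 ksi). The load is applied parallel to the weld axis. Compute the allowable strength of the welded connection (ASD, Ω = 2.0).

Effective throat t_e = 0.707 × 0.4375 = 0.3093 in.
Total length L = 23 in; A_we = 0.3093 × 23 = 7.114 in².
F_nw = 0.6 F_EXX = 0.6 × 80 = 48 ksi.
R_n = 48 × 7.114 = 341.5 kips; R_n/Ω = 341.5/2.0 = 170.7 kips.

R_n/Ω ≈ 171 kips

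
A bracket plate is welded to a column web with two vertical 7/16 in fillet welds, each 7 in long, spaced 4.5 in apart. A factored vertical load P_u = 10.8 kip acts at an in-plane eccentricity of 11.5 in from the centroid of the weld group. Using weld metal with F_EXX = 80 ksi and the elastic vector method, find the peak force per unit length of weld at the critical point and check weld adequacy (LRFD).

f_max ≈ 4.5 kip/in; adequate

Total weld length L_w = 14 in. Treat welds as unit-width lines.
Polar moment about centroid: J = 2[d³/12 + d(b/2)²] = 2[7³/12 + 7×2.25²] = 128 in³.
Direct shear f_v = P/L_w = 10.8 / 14 = 0.7714 kip/in (vertical).
Torsion M = P·e = 10.8 × 11.5 = 124.2 kip·in.
Critical point at (x, y) = (2.25, 3.5) from centroid. f_tx = M·y/J = 3.395 kip/in; f_ty = M·x/J = 2.182 kip/in.
Resultant f_max = √[f_tx² + (f_v + f_ty)²] = √[3.395² + (0.7714 + 2.182)²] = 4.5 kip/in.
Capacity per unit length: φr_n = 0.75 × 0.6 × 80 × (0.707 × 0.4375) = 11.14 kip/in.
4.5 ≤ 11.14 → adequate.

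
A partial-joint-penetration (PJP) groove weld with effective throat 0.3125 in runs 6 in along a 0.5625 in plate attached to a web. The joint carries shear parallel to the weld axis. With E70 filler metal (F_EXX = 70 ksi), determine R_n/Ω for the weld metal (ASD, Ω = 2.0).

Effective throat (given) t_e = 0.3125 in.
A_we = 0.3125 × 6 = 1.875 in².
F_nw = 0.6 F_EXX = 42 ksi.
R_n/Ω = (42 × 1.875) / 2.0 = 39.38 kip.

R_n/Ω ≈ 39.4 kip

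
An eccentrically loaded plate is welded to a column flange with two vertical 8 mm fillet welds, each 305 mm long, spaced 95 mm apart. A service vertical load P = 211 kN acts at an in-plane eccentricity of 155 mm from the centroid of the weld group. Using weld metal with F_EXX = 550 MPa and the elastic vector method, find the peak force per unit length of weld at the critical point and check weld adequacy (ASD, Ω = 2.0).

f_max ≈ 1010 N/mm; NOT adequate

Total weld length L_w = 610 mm. Treat welds as unit-width lines.
Polar moment about centroid: J = 2[d³/12 + d(b/2)²] = 2[305³/12 + 305×47.5²] = 6105000 mm³.
Direct shear f_v = P/L_w = 211×10³ / 610 = 345.9 N/mm (vertical).
Torsion M = P·e = 211×10³ × 155 = 32705000 N·mm.
Critical point at (x, y) = (47.5, 152.5) from centroid. f_tx = M·y/J = 816.9 N/mm; f_ty = M·x/J = 254.5 N/mm.
Resultant f_max = √[f_tx² + (f_v + f_ty)²] = √[816.9² + (345.9 + 254.5)²] = 1014 N/mm.
Capacity per unit length: r_n/Ω = (1/2.0) × 0.6 × 550 × (0.707 × 8) = 933.2 N/mm.
1014 > 933.2 → NOT adequate.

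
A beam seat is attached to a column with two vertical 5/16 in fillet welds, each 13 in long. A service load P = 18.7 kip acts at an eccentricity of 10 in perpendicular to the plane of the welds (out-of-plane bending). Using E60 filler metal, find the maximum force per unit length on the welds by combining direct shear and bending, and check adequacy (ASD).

f_max ≈ 3.4 kip/in; adequate

E60XX → F_EXX = 60 ksi.
L_w = 2 × 13 = 26 in; section modulus (unit throat) S = 2 × L²/6 = 56.33 in².
Direct shear f_v = P/L_w = 18.7/26 = 0.7192 kip/in.
Moment M = P × e = 18.7 × 10 = 187 kip·in; bending f_b = M/S = 3.32 kip/in.
f_max = √(f_v² + f_b²) = √(0.7192² + 3.32²) = 3.397 kip/in.
r_n/Ω = (1/2.0) × 0.6 × 60 × (0.707 × 0.3125) = 3.977 kip/in → adequate.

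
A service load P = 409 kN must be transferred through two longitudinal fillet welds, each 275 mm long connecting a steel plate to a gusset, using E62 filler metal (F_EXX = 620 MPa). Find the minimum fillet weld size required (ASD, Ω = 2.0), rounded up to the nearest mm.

Total weld length L = 550 mm.
Required throat t_e = P × Ω / (0.6 F_EXX × L) = 409 × 2.0 / (0.6 × 620 × 550 × 10⁻³) = 3.998 mm.
Required leg w = t_e / 0.707 = 5.655 mm → use 6 mm.

w = 6 mm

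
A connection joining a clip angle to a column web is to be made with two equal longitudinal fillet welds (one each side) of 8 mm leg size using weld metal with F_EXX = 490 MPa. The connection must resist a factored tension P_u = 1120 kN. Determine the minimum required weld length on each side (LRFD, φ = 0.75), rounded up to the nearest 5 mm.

L = 450 mm on each side

Throat t_e = 0.707 × 8 = 5.656 mm.
φr_n = 0.75 × 0.6 × 490 × 5.656 × 10⁻³ = 1.247 kN/mm.
L_req = P_u / φr_n = 1120 / 1.247 = 898 mm total.
Per side: 898 / 2 = 449 mm.
Round up → use L = 450 mm on each side.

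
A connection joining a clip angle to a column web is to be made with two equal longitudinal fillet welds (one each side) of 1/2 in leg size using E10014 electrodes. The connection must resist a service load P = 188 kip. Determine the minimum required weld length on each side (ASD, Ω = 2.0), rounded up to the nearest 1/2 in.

E100XX → F_EXX = 100 ksi.
Throat t_e = 0.707 × 0.5 = 0.3535 in.
r_n/Ω = (0.6 × 100 × 0.3535) / 2.0 = 10.6 kip/in.
L_req = P / (r_n/Ω) = 188 / 10.6 = 17.73 in total.
Per side: 17.73 / 2 = 8.864 in.
Round up → use L = 9 in on each side.

L = 9 in on each side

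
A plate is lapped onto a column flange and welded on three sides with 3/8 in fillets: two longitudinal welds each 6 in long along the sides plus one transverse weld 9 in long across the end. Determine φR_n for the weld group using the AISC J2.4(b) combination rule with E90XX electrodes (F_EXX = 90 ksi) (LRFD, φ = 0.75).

t_e = 0.707 × 0.375 = 0.2651 in.
R_nwl = 0.6 × 90 × 0.2651 × 12 = 171.8 kip (longitudinal, 2 welds).
R_nwt = 0.6 × 90 × 0.2651 × 9 = 128.9 kip (transverse, base value).
(i) R_nwl + R_nwt = 300.7 kip; (ii) 0.85 R_nwl + 1.5 R_nwt = 339.3 kip.
R_n = max = 339.3 kip [governs: (ii)]; φR_n = 254.5 kip.

φR_n ≈ 254 kip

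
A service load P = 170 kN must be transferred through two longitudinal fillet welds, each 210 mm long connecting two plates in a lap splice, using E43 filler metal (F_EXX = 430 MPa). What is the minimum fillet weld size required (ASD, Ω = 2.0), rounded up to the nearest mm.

w = 5 mm

Total weld length L = 420 mm.
Required throat t_e = P × Ω / (0.6 F_EXX × L) = 170 × 2.0 / (0.6 × 430 × 420 × 10⁻³) = 3.138 mm.
Required leg w = t_e / 0.707 = 4.438 mm → use 5 mm.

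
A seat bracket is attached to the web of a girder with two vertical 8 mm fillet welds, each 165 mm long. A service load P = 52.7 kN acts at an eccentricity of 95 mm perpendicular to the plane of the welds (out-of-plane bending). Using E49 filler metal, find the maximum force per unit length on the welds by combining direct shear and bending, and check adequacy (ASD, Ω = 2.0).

f_max ≈ 574 N/mm; adequate

E49XX → F_EXX = 490 MPa.
L_w = 2 × 165 = 330 mm; section modulus (unit throat) S = 2 × L²/6 = 9075 mm².
Direct shear f_v = P/L_w = 52.7×10³/330 = 159.7 N/mm.
Moment M = P × e = 52.7×10³ × 95 = 5006500 N·mm; bending f_b = M/S = 551.7 N/mm.
f_max = √(f_v² + f_b²) = √(159.7² + 551.7²) = 574.3 N/mm.
r_n/Ω = (1/2.0) × 0.6 × 490 × (0.707 × 8) = 831.4 N/mm → adequate.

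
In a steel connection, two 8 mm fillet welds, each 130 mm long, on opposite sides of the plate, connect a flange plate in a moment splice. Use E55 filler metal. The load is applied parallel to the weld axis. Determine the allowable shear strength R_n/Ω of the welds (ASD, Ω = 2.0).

E55XX → F_EXX = 550 MPa.
Effective throat t_e = 0.707 × 8 = 5.656 mm.
Total length L = 260 mm; A_we = 5.656 × 260 = 1471 mm².
F_nw = 0.6 F_EXX = 0.6 × 550 = 330 MPa.
R_n = 330 × 1471 × 10⁻³ = 485.3 kN; R_n/Ω = 485.3/2.0 = 242.6 kN.

R_n/Ω ≈ 243 kN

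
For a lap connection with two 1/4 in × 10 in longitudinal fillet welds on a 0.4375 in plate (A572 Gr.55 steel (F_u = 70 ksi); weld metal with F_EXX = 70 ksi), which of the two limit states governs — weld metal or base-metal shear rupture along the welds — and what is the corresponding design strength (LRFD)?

φR_n ≈ 111 kip (weld metal governs)

t_e = 0.707 × 0.25 = 0.1767 in; L = 20 in.
Weld metal: φR_n = 0.75 × 0.6 × 70 × 0.1767 × 20 = 111.4 kip.
Base metal (shear rupture): φR_n = 0.75 × 0.6 × 70 × 0.4375 × 20 = 275.6 kip.
Governing: weld metal.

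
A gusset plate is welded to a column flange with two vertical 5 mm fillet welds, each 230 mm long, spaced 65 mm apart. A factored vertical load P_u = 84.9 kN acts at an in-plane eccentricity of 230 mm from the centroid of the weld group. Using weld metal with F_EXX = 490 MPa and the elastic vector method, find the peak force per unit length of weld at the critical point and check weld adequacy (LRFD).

f_max ≈ 995 N/mm; NOT adequate

Total weld length L_w = 460 mm. Treat welds as unit-width lines.
Polar moment about centroid: J = 2[d³/12 + d(b/2)²] = 2[230³/12 + 230×32.5²] = 2514000 mm³.
Direct shear f_v = P/L_w = 84.9×10³ / 460 = 184.6 N/mm (vertical).
Torsion M = P·e = 84.9×10³ × 230 = 19527000 N·mm.
Critical point at (x, y) = (32.5, 115) from centroid. f_tx = M·y/J = 893.3 N/mm; f_ty = M·x/J = 252.5 N/mm.
Resultant f_max = √[f_tx² + (f_v + f_ty)²] = √[893.3² + (184.6 + 252.5)²] = 994.5 N/mm.
Capacity per unit length: φr_n = 0.75 × 0.6 × 490 × (0.707 × 5) = 779.5 N/mm.
994.5 > 779.5 → NOT adequate.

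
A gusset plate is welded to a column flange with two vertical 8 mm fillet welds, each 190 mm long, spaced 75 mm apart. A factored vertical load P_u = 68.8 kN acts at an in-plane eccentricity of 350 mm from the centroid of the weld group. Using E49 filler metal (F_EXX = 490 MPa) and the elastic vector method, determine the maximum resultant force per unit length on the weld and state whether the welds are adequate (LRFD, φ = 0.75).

f_max ≈ 1540 N/mm; NOT adequate

Total weld length L_w = 380 mm. Treat welds as unit-width lines.
Polar moment about centroid: J = 2[d³/12 + d(b/2)²] = 2[190³/12 + 190×37.5²] = 1678000 mm³.
Direct shear f_v = P/L_w = 68.8×10³ / 380 = 181.1 N/mm (vertical).
Torsion M = P·e = 68.8×10³ × 350 = 24080000 N·mm.
Critical point at (x, y) = (37.5, 95) from centroid. f_tx = M·y/J = 1364 N/mm; f_ty = M·x/J = 538.3 N/mm.
Resultant f_max = √[f_tx² + (f_v + f_ty)²] = √[1364² + (181.1 + 538.3)²] = 1542 N/mm.
Capacity per unit length: φr_n = 0.75 × 0.6 × 490 × (0.707 × 8) = 1247 N/mm.
1542 > 1247 → NOT adequate.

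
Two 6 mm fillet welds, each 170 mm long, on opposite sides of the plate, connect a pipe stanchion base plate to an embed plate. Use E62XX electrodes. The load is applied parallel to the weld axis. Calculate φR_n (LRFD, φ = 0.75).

φR_n ≈ 402 kN

E62XX → F_EXX = 620 MPa.
Effective throat t_e = 0.707 × 6 = 4.242 mm.
Total length L = 340 mm; A_we = 4.242 × 340 = 1442 mm².
F_nw = 0.6 F_EXX = 0.6 × 620 = 372 MPa.
φR_n = 0.75 × 372 × 1442 × 10⁻³ = 402.4 kN.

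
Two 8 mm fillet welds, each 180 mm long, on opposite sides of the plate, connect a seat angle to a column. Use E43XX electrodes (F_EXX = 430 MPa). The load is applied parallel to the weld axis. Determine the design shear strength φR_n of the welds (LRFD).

φR_n ≈ 394 kN

Effective throat t_e = 0.707 × 8 = 5.656 mm.
Total length L = 360 mm; A_we = 5.656 × 360 = 2036 mm².
F_nw = 0.6 F_EXX = 0.6 × 430 = 258 MPa.
φR_n = 0.75 × 258 × 2036 × 10⁻³ = 394 kN.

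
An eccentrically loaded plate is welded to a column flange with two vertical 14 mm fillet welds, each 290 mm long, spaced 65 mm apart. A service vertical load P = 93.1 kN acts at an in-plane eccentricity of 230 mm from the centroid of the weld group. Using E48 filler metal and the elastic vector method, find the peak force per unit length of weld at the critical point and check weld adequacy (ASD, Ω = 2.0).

E48XX → F_EXX = 480 MPa.
Total weld length L_w = 580 mm. Treat welds as unit-width lines.
Polar moment about centroid: J = 2[d³/12 + d(b/2)²] = 2[290³/12 + 290×32.5²] = 4677000 mm³.
Direct shear f_v = P/L_w = 93.1×10³ / 580 = 160.5 N/mm (vertical).
Torsion M = P·e = 93.1×10³ × 230 = 21413000 N·mm.
Critical point at (x, y) = (32.5, 145) from centroid. f_tx = M·y/J = 663.8 N/mm; f_ty = M·x/J = 148.8 N/mm.
Resultant f_max = √[f_tx² + (f_v + f_ty)²] = √[663.8² + (160.5 + 148.8)²] = 732.3 N/mm.
Capacity per unit length: r_n/Ω = (1/2.0) × 0.6 × 480 × (0.707 × 14) = 1425 N/mm.
732.3 ≤ 1425 → adequate.

f_max ≈ 732 N/mm; adequate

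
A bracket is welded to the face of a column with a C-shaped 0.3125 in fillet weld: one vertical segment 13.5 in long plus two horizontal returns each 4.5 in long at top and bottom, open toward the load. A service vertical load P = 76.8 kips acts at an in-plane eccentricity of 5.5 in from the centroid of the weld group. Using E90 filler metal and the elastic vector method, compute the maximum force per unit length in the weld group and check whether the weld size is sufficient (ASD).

f_max ≈ 7.18 kip/in; NOT adequate

E90XX → F_EXX = 90 ksi.
Total weld length L_w = 22.5 in. Treat welds as unit-width lines.
Centroid: x̄ = 2×4.5×2.25 / 22.5 = 0.9 in from the vertical weld.
Polar moment about centroid: J = I_x + I_y = [13.5³/12 + 2×4.5×6.75²] + [13.5×0.9² + 2(4.5³/12 + 4.5×1.35²)] = 657.6 in³.
Direct shear f_v = P/L_w = 76.8 / 22.5 = 3.413 kip/in (vertical).
Torsion M = P·e = 76.8 × 5.5 = 422.4 kip·in.
Critical point at (x, y) = (3.6, 6.75) from centroid. f_tx = M·y/J = 4.336 kip/in; f_ty = M·x/J = 2.312 kip/in.
Resultant f_max = √[f_tx² + (f_v + f_ty)²] = √[4.336² + (3.413 + 2.312)²] = 7.182 kip/in.
Capacity per unit length: r_n/Ω = (1/2.0) × 0.6 × 90 × (0.707 × 0.3125) = 5.965 kip/in.
7.182 > 5.965 → NOT adequate.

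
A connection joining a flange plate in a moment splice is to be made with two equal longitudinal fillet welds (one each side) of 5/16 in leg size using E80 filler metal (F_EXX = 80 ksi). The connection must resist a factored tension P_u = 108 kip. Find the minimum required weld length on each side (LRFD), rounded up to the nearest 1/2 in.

L = 7 in on each side

Throat t_e = 0.707 × 0.3125 = 0.2209 in.
φr_n = 0.75 × 0.6 × 80 × 0.2209 = 7.954 kip/in.
L_req = P_u / φr_n = 108 / 7.954 = 13.58 in total.
Per side: 13.58 / 2 = 6.789 in.
Round up → use L = 7 in on each side.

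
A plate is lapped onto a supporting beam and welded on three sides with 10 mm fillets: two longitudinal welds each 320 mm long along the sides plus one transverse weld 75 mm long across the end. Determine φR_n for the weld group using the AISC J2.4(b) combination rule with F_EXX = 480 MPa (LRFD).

φR_n ≈ 1090 kN

t_e = 0.707 × 10 = 7.07 mm.
R_nwl = 0.6 × 480 × 7.07 × 640 × 10⁻³ = 1303 kN (longitudinal, 2 welds).
R_nwt = 0.6 × 480 × 7.07 × 75 × 10⁻³ = 152.7 kN (transverse, base value).
(i) R_nwl + R_nwt = 1456 kN; (ii) 0.85 R_nwl + 1.5 R_nwt = 1337 kN.
R_n = max = 1456 kN [governs: (i)]; φR_n = 1092 kN.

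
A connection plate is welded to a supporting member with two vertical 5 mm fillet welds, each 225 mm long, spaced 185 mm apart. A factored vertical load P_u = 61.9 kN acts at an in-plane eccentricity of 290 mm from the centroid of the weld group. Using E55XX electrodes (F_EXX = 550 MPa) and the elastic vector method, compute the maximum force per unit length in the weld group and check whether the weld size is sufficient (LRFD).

f_max ≈ 552 N/mm; adequate

Total weld length L_w = 450 mm. Treat welds as unit-width lines.
Polar moment about centroid: J = 2[d³/12 + d(b/2)²] = 2[225³/12 + 225×92.5²] = 5749000 mm³.
Direct shear f_v = P/L_w = 61.9×10³ / 450 = 137.6 N/mm (vertical).
Torsion M = P·e = 61.9×10³ × 290 = 17951000 N·mm.
Critical point at (x, y) = (92.5, 112.5) from centroid. f_tx = M·y/J = 351.3 N/mm; f_ty = M·x/J = 288.8 N/mm.
Resultant f_max = √[f_tx² + (f_v + f_ty)²] = √[351.3² + (137.6 + 288.8)²] = 552.5 N/mm.
Capacity per unit length: φr_n = 0.75 × 0.6 × 550 × (0.707 × 5) = 874.9 N/mm.
552.5 ≤ 874.9 → adequate.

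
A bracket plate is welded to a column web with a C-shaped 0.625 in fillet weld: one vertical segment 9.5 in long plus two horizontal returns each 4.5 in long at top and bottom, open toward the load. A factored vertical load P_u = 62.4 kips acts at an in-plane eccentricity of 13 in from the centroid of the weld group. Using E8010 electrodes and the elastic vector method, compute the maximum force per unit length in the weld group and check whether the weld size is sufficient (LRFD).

E80XX → F_EXX = 80 ksi.
Total weld length L_w = 18.5 in. Treat welds as unit-width lines.
Centroid: x̄ = 2×4.5×2.25 / 18.5 = 1.095 in from the vertical weld.
Polar moment about centroid: J = I_x + I_y = [9.5³/12 + 2×4.5×4.75²] + [9.5×1.095² + 2(4.5³/12 + 4.5×1.155²)] = 313.1 in³.
Direct shear f_v = P/L_w = 62.4 / 18.5 = 3.373 kip/in (vertical).
Torsion M = P·e = 62.4 × 13 = 811.2 kip·in.
Critical point at (x, y) = (3.405, 4.75) from centroid. f_tx = M·y/J = 12.31 kip/in; f_ty = M·x/J = 8.823 kip/in.
Resultant f_max = √[f_tx² + (f_v + f_ty)²] = √[12.31² + (3.373 + 8.823)²] = 17.33 kip/in.
Capacity per unit length: φr_n = 0.75 × 0.6 × 80 × (0.707 × 0.625) = 15.91 kip/in.
17.33 > 15.91 → NOT adequate.

f_max ≈ 17.3 kip/in; NOT adequate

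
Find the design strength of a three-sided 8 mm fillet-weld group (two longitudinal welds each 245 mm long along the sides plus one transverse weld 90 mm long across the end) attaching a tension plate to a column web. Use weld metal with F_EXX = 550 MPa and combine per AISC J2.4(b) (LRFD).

t_e = 0.707 × 8 = 5.656 mm.
R_nwl = 0.6 × 550 × 5.656 × 490 × 10⁻³ = 914.6 kN (longitudinal, 2 welds).
R_nwt = 0.6 × 550 × 5.656 × 90 × 10⁻³ = 168 kN (transverse, base value).
(i) R_nwl + R_nwt = 1083 kN; (ii) 0.85 R_nwl + 1.5 R_nwt = 1029 kN.
R_n = max = 1083 kN [governs: (i)]; φR_n = 811.9 kN.

φR_n ≈ 812 kN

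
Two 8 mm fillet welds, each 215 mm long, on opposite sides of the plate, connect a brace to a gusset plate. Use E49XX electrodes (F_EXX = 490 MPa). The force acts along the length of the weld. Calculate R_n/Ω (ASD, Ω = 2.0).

R_n/Ω ≈ 358 kN

Effective throat t_e = 0.707 × 8 = 5.656 mm.
Total length L = 430 mm; A_we = 5.656 × 430 = 2432 mm².
F_nw = 0.6 F_EXX = 0.6 × 490 = 294 MPa.
R_n = 294 × 2432 × 10⁻³ = 715 kN; R_n/Ω = 715/2.0 = 357.5 kN.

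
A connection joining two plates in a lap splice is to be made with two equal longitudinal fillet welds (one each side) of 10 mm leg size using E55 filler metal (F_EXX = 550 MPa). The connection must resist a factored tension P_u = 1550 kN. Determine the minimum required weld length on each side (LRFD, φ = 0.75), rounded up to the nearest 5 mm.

L = 445 mm on each side

Throat t_e = 0.707 × 10 = 7.07 mm.
φr_n = 0.75 × 0.6 × 550 × 7.07 × 10⁻³ = 1.75 kN/mm.
L_req = P_u / φr_n = 1550 / 1.75 = 885.8 mm total.
Per side: 885.8 / 2 = 442.9 mm.
Round up → use L = 445 mm on each side.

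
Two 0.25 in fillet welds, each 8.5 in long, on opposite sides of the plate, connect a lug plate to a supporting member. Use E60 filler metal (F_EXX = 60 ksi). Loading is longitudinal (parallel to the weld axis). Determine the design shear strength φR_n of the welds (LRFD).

Effective throat t_e = 0.707 × 0.25 = 0.1767 in.
Total length L = 17 in; A_we = 0.1767 × 17 = 3.005 in².
F_nw = 0.6 F_EXX = 0.6 × 60 = 36 ksi.
φR_n = 0.75 × 36 × 3.005 = 81.13 kip.

φR_n ≈ 81.1 kip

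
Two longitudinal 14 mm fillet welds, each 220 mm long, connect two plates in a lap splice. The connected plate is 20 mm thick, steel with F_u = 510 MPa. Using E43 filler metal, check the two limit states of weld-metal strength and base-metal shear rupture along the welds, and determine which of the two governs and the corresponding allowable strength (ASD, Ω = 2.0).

E43XX → F_EXX = 430 MPa.
t_e = 0.707 × 14 = 9.898 mm; L = 440 mm.
Weld metal: R_n/Ω = (1/2.0) × 0.6 × 430 × 9.898 × 440 × 10⁻³ = 561.8 kN.
Base metal (shear rupture): R_n/Ω = (1/2.0) × 0.6 × 510 × 20 × 440 × 10⁻³ = 1346 kN.
Governing: weld metal.

R_n/Ω ≈ 562 kN (weld metal governs)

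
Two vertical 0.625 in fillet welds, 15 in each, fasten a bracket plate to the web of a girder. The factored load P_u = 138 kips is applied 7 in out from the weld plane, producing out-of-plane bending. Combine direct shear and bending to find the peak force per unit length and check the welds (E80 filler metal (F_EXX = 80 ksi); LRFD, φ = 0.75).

f_max ≈ 13.7 kip/in; adequate

L_w = 2 × 15 = 30 in; section modulus (unit throat) S = 2 × L²/6 = 75 in².
Direct shear f_v = P/L_w = 138/30 = 4.6 kip/in.
Moment M = P × e = 138 × 7 = 966 kip·in; bending f_b = M/S = 12.88 kip/in.
f_max = √(f_v² + f_b²) = √(4.6² + 12.88²) = 13.68 kip/in.
φr_n = 0.75 × 0.6 × 80 × (0.707 × 0.625) = 15.91 kip/in → adequate.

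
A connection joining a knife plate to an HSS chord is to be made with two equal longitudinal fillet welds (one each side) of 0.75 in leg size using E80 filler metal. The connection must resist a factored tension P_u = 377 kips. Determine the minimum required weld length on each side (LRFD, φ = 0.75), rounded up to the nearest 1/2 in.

L = 10 in on each side

E80XX → F_EXX = 80 ksi.
Throat t_e = 0.707 × 0.75 = 0.5302 in.
φr_n = 0.75 × 0.6 × 80 × 0.5302 = 19.09 kips/in.
L_req = P_u / φr_n = 377 / 19.09 = 19.75 in total.
Per side: 19.75 / 2 = 9.875 in.
Round up → use L = 10 in on each side.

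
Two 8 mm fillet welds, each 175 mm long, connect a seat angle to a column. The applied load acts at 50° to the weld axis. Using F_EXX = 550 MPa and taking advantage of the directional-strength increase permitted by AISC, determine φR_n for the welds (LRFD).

t_e = 0.707 × 8 = 5.656 mm; A_we = 5.656 × 350 = 1980 mm².
Directional factor: 1.0 + 0.5 sin^1.5(50°) = 1.335.
F_nw = 0.6 × 550 × 1.335 = 440.6 MPa.
φR_n = 0.75 × 440.6 × 1980 × 10⁻³ = 654.2 kN.

φR_n ≈ 654 kN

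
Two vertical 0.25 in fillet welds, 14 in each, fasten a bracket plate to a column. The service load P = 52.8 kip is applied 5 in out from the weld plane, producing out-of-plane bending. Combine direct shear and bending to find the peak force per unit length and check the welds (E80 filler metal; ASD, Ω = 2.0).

f_max ≈ 4.46 kip/in; NOT adequate

E80XX → F_EXX = 80 ksi.
L_w = 2 × 14 = 28 in; section modulus (unit throat) S = 2 × L²/6 = 65.33 in².
Direct shear f_v = P/L_w = 52.8/28 = 1.886 kip/in.
Moment M = P × e = 52.8 × 5 = 264 kip·in; bending f_b = M/S = 4.041 kip/in.
f_max = √(f_v² + f_b²) = √(1.886² + 4.041²) = 4.459 kip/in.
r_n/Ω = (1/2.0) × 0.6 × 80 × (0.707 × 0.25) = 4.242 kip/in → NOT adequate.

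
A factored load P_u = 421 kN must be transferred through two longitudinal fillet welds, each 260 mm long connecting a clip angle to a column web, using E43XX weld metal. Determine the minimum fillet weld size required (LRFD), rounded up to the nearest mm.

w = 6 mm

E43XX → F_EXX = 430 MPa.
Total weld length L = 520 mm.
Required throat t_e = P_u / (φ × 0.6 F_EXX × L) = 421 / (0.75 × 0.6 × 430 × 520 × 10⁻³) = 4.184 mm.
Required leg w = t_e / 0.707 = 5.918 mm → use 6 mm.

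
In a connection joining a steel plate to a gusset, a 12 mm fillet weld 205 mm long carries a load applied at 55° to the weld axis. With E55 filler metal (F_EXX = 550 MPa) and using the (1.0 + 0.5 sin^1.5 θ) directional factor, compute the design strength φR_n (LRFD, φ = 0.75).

φR_n ≈ 590 kN

t_e = 0.707 × 12 = 8.484 mm; A_we = 8.484 × 205 = 1739 mm².
Directional factor: 1.0 + 0.5 sin^1.5(55°) = 1.371.
F_nw = 0.6 × 550 × 1.371 = 452.3 MPa.
φR_n = 0.75 × 452.3 × 1739 × 10⁻³ = 590 kN.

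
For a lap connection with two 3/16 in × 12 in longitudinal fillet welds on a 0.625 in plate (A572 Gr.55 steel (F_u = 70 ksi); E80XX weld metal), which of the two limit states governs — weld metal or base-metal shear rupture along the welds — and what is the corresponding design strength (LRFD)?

E80XX → F_EXX = 80 ksi.
t_e = 0.707 × 0.1875 = 0.1326 in; L = 24 in.
Weld metal: φR_n = 0.75 × 0.6 × 80 × 0.1326 × 24 = 114.5 kip.
Base metal (shear rupture): φR_n = 0.75 × 0.6 × 70 × 0.625 × 24 = 472.5 kip.
Governing: weld metal.

φR_n ≈ 115 kip (weld metal governs)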